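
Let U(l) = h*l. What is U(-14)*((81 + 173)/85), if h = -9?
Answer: 32004/85 ≈ 376.52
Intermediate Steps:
U(l) = -9*l
U(-14)*((81 + 173)/85) = (-9*(-14))*((81 + 173)/85) = 126*(254*(1/85)) = 126*(254/85) = 32004/85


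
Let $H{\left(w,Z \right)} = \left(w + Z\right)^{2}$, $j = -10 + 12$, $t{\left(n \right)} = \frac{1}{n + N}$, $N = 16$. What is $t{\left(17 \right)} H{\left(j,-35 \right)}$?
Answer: $33$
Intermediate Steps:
$t{\left(n \right)} = \frac{1}{16 + n}$ ($t{\left(n \right)} = \frac{1}{n + 16} = \frac{1}{16 + n}$)
$j = 2$
$H{\left(w,Z \right)} = \left(Z + w\right)^{2}$
$t{\left(17 \right)} H{\left(j,-35 \right)} = \frac{\left(-35 + 2\right)^{2}}{16 + 17} = \frac{\left(-33\right)^{2}}{33} = \frac{1}{33} \cdot 1089 = 33$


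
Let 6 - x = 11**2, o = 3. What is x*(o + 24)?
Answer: -3105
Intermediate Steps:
x = -115 (x = 6 - 1*11**2 = 6 - 1*121 = 6 - 121 = -115)
x*(o + 24) = -115*(3 + 24) = -115*27 = -3105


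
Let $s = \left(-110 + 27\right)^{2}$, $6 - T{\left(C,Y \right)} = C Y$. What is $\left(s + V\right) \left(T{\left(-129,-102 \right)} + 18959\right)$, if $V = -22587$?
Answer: $-91158286$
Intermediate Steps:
$T{\left(C,Y \right)} = 6 - C Y$
$s = 6889$ ($s = \left(-83\right)^{2} = 6889$)
$\left(s + V\right) \left(T{\left(-129,-102 \right)} + 18959\right) = \left(6889 - 22587\right) \left(\left(6 - \left(-129\right) \left(-102\right)\right) + 18959\right) = - 15698 \left(\left(6 - 13158\right) + 18959\right) = - 15698 \left(-13152 + 18959\right) = \left(-15698\right) 5807 = -91158286$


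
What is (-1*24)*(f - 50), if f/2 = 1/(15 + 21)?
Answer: 3596/3 ≈ 1198.7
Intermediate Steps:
f = 1/18 (f = 2/(15 + 21) = 2/36 = 2*(1/36) = 1/18 ≈ 0.055556)
(-1*24)*(f - 50) = (-1*24)*(1/18 - 50) = -24*(-899/18) = 3596/3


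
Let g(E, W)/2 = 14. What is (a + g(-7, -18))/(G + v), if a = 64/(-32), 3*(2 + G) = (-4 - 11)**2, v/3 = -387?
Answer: -13/544 ≈ -0.023897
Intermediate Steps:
v = -1161 (v = 3*(-387) = -1161)
g(E, W) = 28 (g(E, W) = 2*14 = 28)
G = 73 (G = -2 + (-4 - 11)**2/3 = -2 + (1/3)*(-15)**2 = -2 + (1/3)*225 = -2 + 75 = 73)
a = -2 (a = 64*(-1/32) = -2)
(a + g(-7, -18))/(G + v) = (-2 + 28)/(73 - 1161) = 26/(-1088) = 26*(-1/1088) = -13/544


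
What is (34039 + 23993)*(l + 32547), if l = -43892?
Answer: -658373040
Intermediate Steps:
(34039 + 23993)*(l + 32547) = (34039 + 23993)*(-43892 + 32547) = 58032*(-11345) = -658373040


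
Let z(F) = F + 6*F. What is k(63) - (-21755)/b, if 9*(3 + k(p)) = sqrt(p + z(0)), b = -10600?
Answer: -10711/2120 + sqrt(7)/3 ≈ -4.1704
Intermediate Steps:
z(F) = 7*F
k(p) = -3 + sqrt(p)/9 (k(p) = -3 + sqrt(p + 7*0)/9 = -3 + sqrt(p + 0)/9 = -3 + sqrt(p)/9)
k(63) - (-21755)/b = (-3 + sqrt(63)/9) - (-21755)/(-10600) = (-3 + (3*sqrt(7))/9) - (-21755)*(-1)/10600 = (-3 + sqrt(7)/3) - 1*4351/2120 = (-3 + sqrt(7)/3) - 4351/2120 = -10711/2120 + sqrt(7)/3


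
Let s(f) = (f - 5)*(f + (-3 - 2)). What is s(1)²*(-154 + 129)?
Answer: -6400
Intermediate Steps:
s(f) = (-5 + f)² (s(f) = (-5 + f)*(f - 5) = (-5 + f)*(-5 + f) = (-5 + f)²)
s(1)²*(-154 + 129) = ((-5 + 1)²)²*(-154 + 129) = ((-4)²)²*(-25) = 16²*(-25) = 256*(-25) = -6400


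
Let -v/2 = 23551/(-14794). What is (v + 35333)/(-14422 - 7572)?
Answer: -130690876/81344809 ≈ -1.6066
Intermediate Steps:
v = 23551/7397 (v = -47102/(-14794) = -47102*(-1)/14794 = -2*(-23551/14794) = 23551/7397 ≈ 3.1839)
(v + 35333)/(-14422 - 7572) = (23551/7397 + 35333)/(-14422 - 7572) = (261381752/7397)/(-21994) = (261381752/7397)*(-1/21994) = -130690876/81344809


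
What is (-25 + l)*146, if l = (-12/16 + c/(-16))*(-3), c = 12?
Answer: -2993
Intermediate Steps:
l = 9/2 (l = (-12/16 + 12/(-16))*(-3) = (-12*1/16 + 12*(-1/16))*(-3) = (-¾ - ¾)*(-3) = -3/2*(-3) = 9/2 ≈ 4.5000)
(-25 + l)*146 = (-25 + 9/2)*146 = -41/2*146 = -2993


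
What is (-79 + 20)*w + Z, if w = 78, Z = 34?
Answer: -4568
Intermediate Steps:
(-79 + 20)*w + Z = (-79 + 20)*78 + 34 = -59*78 + 34 = -4602 + 34 = -4568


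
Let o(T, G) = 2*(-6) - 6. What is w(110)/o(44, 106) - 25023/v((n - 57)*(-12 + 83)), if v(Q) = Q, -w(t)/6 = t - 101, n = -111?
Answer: 20269/3976 ≈ 5.0978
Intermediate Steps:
w(t) = 606 - 6*t (w(t) = -6*(t - 101) = -6*(-101 + t) = 606 - 6*t)
o(T, G) = -18 (o(T, G) = -12 - 6 = -18)
w(110)/o(44, 106) - 25023/v((n - 57)*(-12 + 83)) = (606 - 6*110)/(-18) - 25023*1/((-111 - 57)*(-12 + 83)) = (606 - 660)*(-1/18) - 25023/((-168*71)) = -54*(-1/18) - 25023/(-11928) = 3 - 25023*(-1/11928) = 3 + 8341/3976 = 20269/3976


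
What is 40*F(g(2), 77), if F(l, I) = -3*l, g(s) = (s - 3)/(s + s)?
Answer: 30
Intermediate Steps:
g(s) = (-3 + s)/(2*s) (g(s) = (-3 + s)/((2*s)) = (-3 + s)*(1/(2*s)) = (-3 + s)/(2*s))
40*F(g(2), 77) = 40*(-3*(-3 + 2)/(2*2)) = 40*(-3*(-1)/(2*2)) = 40*(-3*(-¼)) = 40*(¾) = 30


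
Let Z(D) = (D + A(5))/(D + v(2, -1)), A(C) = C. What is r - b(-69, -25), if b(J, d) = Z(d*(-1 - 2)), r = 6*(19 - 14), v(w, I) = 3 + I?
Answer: 2230/77 ≈ 28.961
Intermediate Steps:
r = 30 (r = 6*5 = 30)
Z(D) = (5 + D)/(2 + D) (Z(D) = (D + 5)/(D + (3 - 1)) = (5 + D)/(D + 2) = (5 + D)/(2 + D))
b(J, d) = (5 - 3*d)/(2 - 3*d) (b(J, d) = (5 + d*(-1 - 2))/(2 + d*(-1 - 2)) = (5 + d*(-3))/(2 + d*(-3)) = (5 - 3*d)/(2 - 3*d))
r - b(-69, -25) = 30 - (-5 + 3*(-25))/(-2 + 3*(-25)) = 30 - (-5 - 75)/(-2 - 75) = 30 - (-80)/(-77) = 30 - (-1)*(-80)/77 = 30 - 1*80/77 = 30 - 80/77 = 2230/77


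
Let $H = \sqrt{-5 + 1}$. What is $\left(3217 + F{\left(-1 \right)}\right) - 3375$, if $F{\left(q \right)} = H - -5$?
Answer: $-153 + 2 i \approx -153.0 + 2.0 i$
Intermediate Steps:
$H = 2 i$ ($H = \sqrt{-4} = 2 i \approx 2.0 i$)
$F{\left(q \right)} = 5 + 2 i$ ($F{\left(q \right)} = 2 i - -5 = 2 i + 5 = 5 + 2 i$)
$\left(3217 + F{\left(-1 \right)}\right) - 3375 = \left(3217 + \left(5 + 2 i\right)\right) - 3375 = \left(3222 + 2 i\right) - 3375 = -153 + 2 i$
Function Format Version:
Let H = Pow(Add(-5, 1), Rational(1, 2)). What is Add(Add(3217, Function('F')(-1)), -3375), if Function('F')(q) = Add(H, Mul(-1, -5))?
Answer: Add(-153, Mul(2, I)) ≈ Add(-153.00, Mul(2.0000, I))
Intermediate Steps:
H = Mul(2, I) (H = Pow(-4, Rational(1, 2)) = Mul(2, I) ≈ Mul(2.0000, I))
Function('F')(q) = Add(5, Mul(2, I)) (Function('F')(q) = Add(Mul(2, I), Mul(-1, -5)) = Add(Mul(2, I), 5) = Add(5, Mul(2, I)))
Add(Add(3217, Function('F')(-1)), -3375) = Add(Add(3217, Add(5, Mul(2, I))), -3375) = Add(Add(3222, Mul(2, I)), -3375) = Add(-153, Mul(2, I))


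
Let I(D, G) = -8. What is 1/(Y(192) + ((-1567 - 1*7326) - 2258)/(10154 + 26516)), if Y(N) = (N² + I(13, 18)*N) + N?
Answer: 36670/1302507249 ≈ 2.8153e-5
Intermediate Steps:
Y(N) = N² - 7*N (Y(N) = (N² - 8*N) + N = N² - 7*N)
1/(Y(192) + ((-1567 - 1*7326) - 2258)/(10154 + 26516)) = 1/(192*(-7 + 192) + ((-1567 - 1*7326) - 2258)/(10154 + 26516)) = 1/(192*185 + ((-1567 - 7326) - 2258)/36670) = 1/(35520 + (-8893 - 2258)*(1/36670)) = 1/(35520 - 11151*1/36670) = 1/(35520 - 11151/36670) = 1/(1302507249/36670) = 36670/1302507249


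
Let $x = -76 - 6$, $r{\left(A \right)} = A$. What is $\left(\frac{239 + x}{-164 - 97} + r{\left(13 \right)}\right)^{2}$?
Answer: $\frac{10471696}{68121} \approx 153.72$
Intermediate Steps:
$x = -82$
$\left(\frac{239 + x}{-164 - 97} + r{\left(13 \right)}\right)^{2} = \left(\frac{239 - 82}{-164 - 97} + 13\right)^{2} = \left(\frac{157}{-261} + 13\right)^{2} = \left(157 \left(- \frac{1}{261}\right) + 13\right)^{2} = \left(- \frac{157}{261} + 13\right)^{2} = \left(\frac{3236}{261}\right)^{2} = \frac{10471696}{68121}$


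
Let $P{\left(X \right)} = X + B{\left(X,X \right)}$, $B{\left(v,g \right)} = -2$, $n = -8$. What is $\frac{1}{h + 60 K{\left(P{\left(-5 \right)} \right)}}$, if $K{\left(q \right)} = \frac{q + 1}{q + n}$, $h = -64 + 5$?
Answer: $- \frac{1}{35} \approx -0.028571$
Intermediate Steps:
$P{\left(X \right)} = -2 + X$ ($P{\left(X \right)} = X - 2 = -2 + X$)
$h = -59$
$K{\left(q \right)} = \frac{1 + q}{-8 + q}$ ($K{\left(q \right)} = \frac{q + 1}{q - 8} = \frac{1 + q}{-8 + q}$)
$\frac{1}{h + 60 K{\left(P{\left(-5 \right)} \right)}} = \frac{1}{-59 + 60 \frac{1 - 7}{-8 - 7}} = \frac{1}{-59 + 60 \frac{1}{-15} \left(-6\right)} = \frac{1}{-59 + 60 \left(\left(- \frac{1}{15}\right) \left(-6\right)\right)} = \frac{1}{-59 + 60 \cdot \frac{2}{5}} = \frac{1}{-59 + 24} = \frac{1}{-35} = - \frac{1}{35}$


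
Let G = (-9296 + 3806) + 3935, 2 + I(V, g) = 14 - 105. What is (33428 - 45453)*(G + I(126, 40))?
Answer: 19817200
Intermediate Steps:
I(V, g) = -93 (I(V, g) = -2 + (14 - 105) = -2 - 91 = -93)
G = -1555 (G = -5490 + 3935 = -1555)
(33428 - 45453)*(G + I(126, 40)) = (33428 - 45453)*(-1555 - 93) = -12025*(-1648) = 19817200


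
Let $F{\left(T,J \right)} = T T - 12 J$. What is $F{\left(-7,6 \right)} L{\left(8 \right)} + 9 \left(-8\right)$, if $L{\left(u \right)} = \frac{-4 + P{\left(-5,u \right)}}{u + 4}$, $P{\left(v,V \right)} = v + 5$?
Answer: $- \frac{193}{3} \approx -64.333$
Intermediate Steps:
$F{\left(T,J \right)} = T^{2} - 12 J$
$P{\left(v,V \right)} = 5 + v$
$L{\left(u \right)} = - \frac{4}{4 + u}$ ($L{\left(u \right)} = \frac{-4 + \left(5 - 5\right)}{u + 4} = \frac{-4 + 0}{4 + u} = - \frac{4}{4 + u}$)
$F{\left(-7,6 \right)} L{\left(8 \right)} + 9 \left(-8\right) = \left(\left(-7\right)^{2} - 72\right) \left(- \frac{4}{4 + 8}\right) + 9 \left(-8\right) = \left(49 - 72\right) \left(- \frac{4}{12}\right) - 72 = - 23 \left(\left(-4\right) \frac{1}{12}\right) - 72 = \left(-23\right) \left(- \frac{1}{3}\right) - 72 = \frac{23}{3} - 72 = - \frac{193}{3}$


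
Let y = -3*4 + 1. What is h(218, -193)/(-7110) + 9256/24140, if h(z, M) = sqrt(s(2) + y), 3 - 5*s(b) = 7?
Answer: 2314/6035 - I*sqrt(295)/35550 ≈ 0.38343 - 0.00048314*I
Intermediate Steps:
y = -11 (y = -12 + 1 = -11)
s(b) = -4/5 (s(b) = 3/5 - 1/5*7 = 3/5 - 7/5 = -4/5)
h(z, M) = I*sqrt(295)/5 (h(z, M) = sqrt(-4/5 - 11) = sqrt(-59/5) = I*sqrt(295)/5)
h(218, -193)/(-7110) + 9256/24140 = (I*sqrt(295)/5)/(-7110) + 9256/24140 = (I*sqrt(295)/5)*(-1/7110) + 9256*(1/24140) = -I*sqrt(295)/35550 + 2314/6035 = 2314/6035 - I*sqrt(295)/35550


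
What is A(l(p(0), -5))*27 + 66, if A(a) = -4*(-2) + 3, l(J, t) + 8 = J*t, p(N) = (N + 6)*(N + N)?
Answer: 363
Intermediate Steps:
p(N) = 2*N*(6 + N) (p(N) = (6 + N)*(2*N) = 2*N*(6 + N))
l(J, t) = -8 + J*t
A(a) = 11 (A(a) = 8 + 3 = 11)
A(l(p(0), -5))*27 + 66 = 11*27 + 66 = 297 + 66 = 363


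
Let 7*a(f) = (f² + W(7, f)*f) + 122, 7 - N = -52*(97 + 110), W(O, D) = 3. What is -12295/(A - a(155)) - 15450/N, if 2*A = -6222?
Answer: 30042295/71379417 ≈ 0.42088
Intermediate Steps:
A = -3111 (A = (½)*(-6222) = -3111)
N = 10771 (N = 7 - (-52)*(97 + 110) = 7 - (-52)*207 = 7 - 1*(-10764) = 7 + 10764 = 10771)
a(f) = 122/7 + f²/7 + 3*f/7 (a(f) = ((f² + 3*f) + 122)/7 = (122 + f² + 3*f)/7 = 122/7 + f²/7 + 3*f/7)
-12295/(A - a(155)) - 15450/N = -12295/(-3111 - (122/7 + (⅐)*155² + (3/7)*155)) - 15450/10771 = -12295/(-3111 - (122/7 + (⅐)*24025 + 465/7)) - 15450*1/10771 = -12295/(-3111 - (122/7 + 24025/7 + 465/7)) - 15450/10771 = -12295/(-3111 - 1*3516) - 15450/10771 = -12295/(-3111 - 3516) - 15450/10771 = -12295/(-6627) - 15450/10771 = -12295*(-1/6627) - 15450/10771 = 12295/6627 - 15450/10771 = 30042295/71379417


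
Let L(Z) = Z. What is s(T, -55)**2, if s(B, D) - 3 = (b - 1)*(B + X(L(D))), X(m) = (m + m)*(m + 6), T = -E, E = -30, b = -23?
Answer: 16920025929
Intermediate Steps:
T = 30 (T = -1*(-30) = 30)
X(m) = 2*m*(6 + m) (X(m) = (2*m)*(6 + m) = 2*m*(6 + m))
s(B, D) = 3 - 24*B - 48*D*(6 + D) (s(B, D) = 3 + (-23 - 1)*(B + 2*D*(6 + D)) = 3 - 24*(B + 2*D*(6 + D)) = 3 + (-24*B - 48*D*(6 + D)) = 3 - 24*B - 48*D*(6 + D))
s(T, -55)**2 = (3 - 24*30 - 48*(-55)*(6 - 55))**2 = (3 - 720 - 48*(-55)*(-49))**2 = (3 - 720 - 129360)**2 = (-130077)**2 = 16920025929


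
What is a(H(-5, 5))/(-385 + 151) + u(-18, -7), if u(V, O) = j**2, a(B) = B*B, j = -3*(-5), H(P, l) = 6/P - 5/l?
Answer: 1316129/5850 ≈ 224.98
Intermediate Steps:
H(P, l) = -5/l + 6/P
j = 15
a(B) = B**2
u(V, O) = 225 (u(V, O) = 15**2 = 225)
a(H(-5, 5))/(-385 + 151) + u(-18, -7) = (-5/5 + 6/(-5))**2/(-385 + 151) + 225 = (-5*1/5 + 6*(-1/5))**2/(-234) + 225 = (-1 - 6/5)**2*(-1/234) + 225 = (-11/5)**2*(-1/234) + 225 = (121/25)*(-1/234) + 225 = -121/5850 + 225 = 1316129/5850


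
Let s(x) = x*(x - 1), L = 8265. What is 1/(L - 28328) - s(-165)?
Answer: -549525571/20063 ≈ -27390.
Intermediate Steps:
s(x) = x*(-1 + x)
1/(L - 28328) - s(-165) = 1/(8265 - 28328) - (-165)*(-1 - 165) = 1/(-20063) - (-165)*(-166) = -1/20063 - 1*27390 = -1/20063 - 27390 = -549525571/20063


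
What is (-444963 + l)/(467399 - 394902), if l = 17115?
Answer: -427848/72497 ≈ -5.9016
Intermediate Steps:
(-444963 + l)/(467399 - 394902) = (-444963 + 17115)/(467399 - 394902) = -427848/72497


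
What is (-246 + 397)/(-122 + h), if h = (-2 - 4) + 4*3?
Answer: -151/116 ≈ -1.3017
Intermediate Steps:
h = 6 (h = -6 + 12 = 6)
(-246 + 397)/(-122 + h) = (-246 + 397)/(-122 + 6) = 151/(-116) = 151*(-1/116) = -151/116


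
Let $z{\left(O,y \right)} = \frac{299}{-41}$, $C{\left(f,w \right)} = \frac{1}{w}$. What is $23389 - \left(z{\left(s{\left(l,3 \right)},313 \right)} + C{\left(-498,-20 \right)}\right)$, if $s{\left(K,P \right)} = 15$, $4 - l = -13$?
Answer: $\frac{19185001}{820} \approx 23396.0$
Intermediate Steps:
$l = 17$ ($l = 4 - -13 = 4 + 13 = 17$)
$z{\left(O,y \right)} = - \frac{299}{41}$ ($z{\left(O,y \right)} = 299 \left(- \frac{1}{41}\right) = - \frac{299}{41}$)
$23389 - \left(z{\left(s{\left(l,3 \right)},313 \right)} + C{\left(-498,-20 \right)}\right) = 23389 - \left(- \frac{299}{41} + \frac{1}{-20}\right) = 23389 - \left(- \frac{299}{41} - \frac{1}{20}\right) = 23389 - - \frac{6021}{820} = 23389 + \frac{6021}{820} = \frac{19185001}{820}$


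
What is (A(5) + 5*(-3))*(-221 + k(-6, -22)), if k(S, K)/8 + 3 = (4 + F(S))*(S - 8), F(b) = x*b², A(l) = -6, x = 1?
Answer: 99225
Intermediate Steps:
F(b) = b² (F(b) = 1*b² = b²)
k(S, K) = -24 + 8*(-8 + S)*(4 + S²) (k(S, K) = -24 + 8*((4 + S²)*(S - 8)) = -24 + 8*((4 + S²)*(-8 + S)) = -24 + 8*((-8 + S)*(4 + S²)) = -24 + 8*(-8 + S)*(4 + S²))
(A(5) + 5*(-3))*(-221 + k(-6, -22)) = (-6 + 5*(-3))*(-221 + (-280 - 64*(-6)² + 8*(-6)³ + 32*(-6))) = (-6 - 15)*(-221 + (-280 - 64*36 + 8*(-216) - 192)) = -21*(-221 + (-280 - 2304 - 1728 - 192)) = -21*(-221 - 4504) = -21*(-4725) = 99225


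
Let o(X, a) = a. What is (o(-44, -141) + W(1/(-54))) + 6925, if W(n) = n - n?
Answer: 6784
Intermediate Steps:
W(n) = 0
(o(-44, -141) + W(1/(-54))) + 6925 = (-141 + 0) + 6925 = -141 + 6925 = 6784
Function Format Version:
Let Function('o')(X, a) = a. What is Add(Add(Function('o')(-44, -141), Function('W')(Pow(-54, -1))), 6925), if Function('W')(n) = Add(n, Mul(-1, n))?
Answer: 6784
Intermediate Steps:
Function('W')(n) = 0
Add(Add(Function('o')(-44, -141), Function('W')(Pow(-54, -1))), 6925) = Add(Add(-141, 0), 6925) = Add(-141, 6925) = 6784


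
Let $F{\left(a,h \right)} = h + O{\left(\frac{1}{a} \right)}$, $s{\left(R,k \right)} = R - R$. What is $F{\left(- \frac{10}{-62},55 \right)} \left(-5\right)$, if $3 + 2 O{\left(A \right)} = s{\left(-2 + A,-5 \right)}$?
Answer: $- \frac{535}{2} \approx -267.5$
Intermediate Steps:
$s{\left(R,k \right)} = 0$
$O{\left(A \right)} = - \frac{3}{2}$ ($O{\left(A \right)} = - \frac{3}{2} + \frac{1}{2} \cdot 0 = - \frac{3}{2} + 0 = - \frac{3}{2}$)
$F{\left(a,h \right)} = - \frac{3}{2} + h$ ($F{\left(a,h \right)} = h - \frac{3}{2} = - \frac{3}{2} + h$)
$F{\left(- \frac{10}{-62},55 \right)} \left(-5\right) = \left(- \frac{3}{2} + 55\right) \left(-5\right) = \frac{107}{2} \left(-5\right) = - \frac{535}{2}$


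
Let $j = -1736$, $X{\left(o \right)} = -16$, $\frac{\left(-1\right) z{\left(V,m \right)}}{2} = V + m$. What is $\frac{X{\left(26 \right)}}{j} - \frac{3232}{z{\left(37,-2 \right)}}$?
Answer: $\frac{7158}{155} \approx 46.181$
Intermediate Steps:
$z{\left(V,m \right)} = - 2 V - 2 m$ ($z{\left(V,m \right)} = - 2 \left(V + m\right) = - 2 V - 2 m$)
$\frac{X{\left(26 \right)}}{j} - \frac{3232}{z{\left(37,-2 \right)}} = - \frac{16}{-1736} - \frac{3232}{\left(-2\right) 37 - -4} = \left(-16\right) \left(- \frac{1}{1736}\right) - \frac{3232}{-74 + 4} = \frac{2}{217} - \frac{3232}{-70} = \frac{2}{217} - - \frac{1616}{35} = \frac{2}{217} + \frac{1616}{35} = \frac{7158}{155}$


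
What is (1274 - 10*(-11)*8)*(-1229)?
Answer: -2647266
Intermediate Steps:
(1274 - 10*(-11)*8)*(-1229) = (1274 + 110*8)*(-1229) = (1274 + 880)*(-1229) = 2154*(-1229) = -2647266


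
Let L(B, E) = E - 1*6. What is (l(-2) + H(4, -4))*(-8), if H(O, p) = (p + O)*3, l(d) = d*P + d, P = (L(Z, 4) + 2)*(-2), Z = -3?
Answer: 16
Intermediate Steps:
L(B, E) = -6 + E (L(B, E) = E - 6 = -6 + E)
P = 0 (P = ((-6 + 4) + 2)*(-2) = (-2 + 2)*(-2) = 0*(-2) = 0)
l(d) = d (l(d) = d*0 + d = 0 + d = d)
H(O, p) = 3*O + 3*p (H(O, p) = (O + p)*3 = 3*O + 3*p)
(l(-2) + H(4, -4))*(-8) = (-2 + (3*4 + 3*(-4)))*(-8) = (-2 + (12 - 12))*(-8) = (-2 + 0)*(-8) = -2*(-8) = 16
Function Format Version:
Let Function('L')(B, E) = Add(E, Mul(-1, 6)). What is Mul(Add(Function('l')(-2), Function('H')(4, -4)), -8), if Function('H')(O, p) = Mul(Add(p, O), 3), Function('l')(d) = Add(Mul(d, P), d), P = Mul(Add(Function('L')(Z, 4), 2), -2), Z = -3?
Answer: 16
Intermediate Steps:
Function('L')(B, E) = Add(-6, E) (Function('L')(B, E) = Add(E, -6) = Add(-6, E))
P = 0 (P = Mul(Add(Add(-6, 4), 2), -2) = Mul(Add(-2, 2), -2) = Mul(0, -2) = 0)
Function('l')(d) = d (Function('l')(d) = Add(Mul(d, 0), d) = Add(0, d) = d)
Function('H')(O, p) = Add(Mul(3, O), Mul(3, p)) (Function('H')(O, p) = Mul(Add(O, p), 3) = Add(Mul(3, O), Mul(3, p)))
Mul(Add(Function('l')(-2), Function('H')(4, -4)), -8) = Mul(Add(-2, Add(Mul(3, 4), Mul(3, -4))), -8) = Mul(Add(-2, Add(12, -12)), -8) = Mul(Add(-2, 0), -8) = Mul(-2, -8) = 16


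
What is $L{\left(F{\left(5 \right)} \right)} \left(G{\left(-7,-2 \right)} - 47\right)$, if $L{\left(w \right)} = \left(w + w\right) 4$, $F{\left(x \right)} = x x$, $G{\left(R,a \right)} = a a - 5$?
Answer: $-9600$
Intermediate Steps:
$G{\left(R,a \right)} = -5 + a^{2}$ ($G{\left(R,a \right)} = a^{2} - 5 = -5 + a^{2}$)
$F{\left(x \right)} = x^{2}$
$L{\left(w \right)} = 8 w$ ($L{\left(w \right)} = 2 w 4 = 8 w$)
$L{\left(F{\left(5 \right)} \right)} \left(G{\left(-7,-2 \right)} - 47\right) = 8 \cdot 5^{2} \left(\left(-5 + \left(-2\right)^{2}\right) - 47\right) = 8 \cdot 25 \left(\left(-5 + 4\right) - 47\right) = 200 \left(-1 - 47\right) = 200 \left(-48\right) = -9600$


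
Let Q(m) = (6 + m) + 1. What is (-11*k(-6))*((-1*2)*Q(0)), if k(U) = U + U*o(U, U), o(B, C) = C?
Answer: 4620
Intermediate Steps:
Q(m) = 7 + m
k(U) = U + U² (k(U) = U + U*U = U + U²)
(-11*k(-6))*((-1*2)*Q(0)) = (-(-66)*(1 - 6))*((-1*2)*(7 + 0)) = (-(-66)*(-5))*(-2*7) = -11*30*(-14) = -330*(-14) = 4620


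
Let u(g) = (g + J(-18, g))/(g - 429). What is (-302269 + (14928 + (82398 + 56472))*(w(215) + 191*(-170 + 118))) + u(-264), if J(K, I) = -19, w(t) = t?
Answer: -1035866902172/693 ≈ -1.4948e+9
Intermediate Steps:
u(g) = (-19 + g)/(-429 + g) (u(g) = (g - 19)/(g - 429) = (-19 + g)/(-429 + g))
(-302269 + (14928 + (82398 + 56472))*(w(215) + 191*(-170 + 118))) + u(-264) = (-302269 + (14928 + (82398 + 56472))*(215 + 191*(-170 + 118))) + (-19 - 264)/(-429 - 264) = (-302269 + (14928 + 138870)*(215 + 191*(-52))) - 283/(-693) = (-302269 + 153798*(215 - 9932)) - 1/693*(-283) = (-302269 + 153798*(-9717)) + 283/693 = (-302269 - 1494455166) + 283/693 = -1494757435 + 283/693 = -1035866902172/693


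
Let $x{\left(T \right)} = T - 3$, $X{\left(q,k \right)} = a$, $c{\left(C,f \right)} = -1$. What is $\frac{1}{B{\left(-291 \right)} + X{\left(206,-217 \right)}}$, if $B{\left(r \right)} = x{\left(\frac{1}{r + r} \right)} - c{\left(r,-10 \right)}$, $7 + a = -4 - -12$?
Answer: $- \frac{582}{583} \approx -0.99828$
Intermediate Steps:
$a = 1$ ($a = -7 - -8 = -7 + \left(-4 + 12\right) = -7 + 8 = 1$)
$X{\left(q,k \right)} = 1$
$x{\left(T \right)} = -3 + T$
$B{\left(r \right)} = -2 + \frac{1}{2 r}$ ($B{\left(r \right)} = \left(-3 + \frac{1}{r + r}\right) - -1 = \left(-3 + \frac{1}{2 r}\right) + 1 = -2 + \frac{1}{2 r}$)
$\frac{1}{B{\left(-291 \right)} + X{\left(206,-217 \right)}} = \frac{1}{\left(-2 + \frac{1}{2 \left(-291\right)}\right) + 1} = \frac{1}{\left(-2 + \frac{1}{2} \left(- \frac{1}{291}\right)\right) + 1} = \frac{1}{\left(-2 - \frac{1}{582}\right) + 1} = \frac{1}{- \frac{1165}{582} + 1} = \frac{1}{- \frac{583}{582}} = - \frac{582}{583}$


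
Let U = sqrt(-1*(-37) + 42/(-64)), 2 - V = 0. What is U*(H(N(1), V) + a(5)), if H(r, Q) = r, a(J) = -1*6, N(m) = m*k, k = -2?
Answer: -sqrt(2326) ≈ -48.229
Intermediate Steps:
V = 2 (V = 2 - 1*0 = 2 + 0 = 2)
N(m) = -2*m (N(m) = m*(-2) = -2*m)
a(J) = -6
U = sqrt(2326)/8 (U = sqrt(37 + 42*(-1/64)) = sqrt(37 - 21/32) = sqrt(1163/32) = sqrt(2326)/8 ≈ 6.0286)
U*(H(N(1), V) + a(5)) = (sqrt(2326)/8)*(-2*1 - 6) = (sqrt(2326)/8)*(-2 - 6) = (sqrt(2326)/8)*(-8) = -sqrt(2326)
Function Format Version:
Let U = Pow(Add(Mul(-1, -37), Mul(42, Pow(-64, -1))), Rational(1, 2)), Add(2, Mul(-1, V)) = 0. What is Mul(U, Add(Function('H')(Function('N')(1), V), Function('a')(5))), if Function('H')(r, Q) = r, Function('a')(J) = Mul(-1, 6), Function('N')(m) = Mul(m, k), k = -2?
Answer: Mul(-1, Pow(2326, Rational(1, 2))) ≈ -48.229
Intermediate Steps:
V = 2 (V = Add(2, Mul(-1, 0)) = Add(2, 0) = 2)
Function('N')(m) = Mul(-2, m) (Function('N')(m) = Mul(m, -2) = Mul(-2, m))
Function('a')(J) = -6
U = Mul(Rational(1, 8), Pow(2326, Rational(1, 2))) (U = Pow(Add(37, Mul(42, Rational(-1, 64))), Rational(1, 2)) = Pow(Add(37, Rational(-21, 32)), Rational(1, 2)) = Pow(Rational(1163, 32), Rational(1, 2)) = Mul(Rational(1, 8), Pow(2326, Rational(1, 2))) ≈ 6.0286)
Mul(U, Add(Function('H')(Function('N')(1), V), Function('a')(5))) = Mul(Mul(Rational(1, 8), Pow(2326, Rational(1, 2))), Add(Mul(-2, 1), -6)) = Mul(Mul(Rational(1, 8), Pow(2326, Rational(1, 2))), Add(-2, -6)) = Mul(Mul(Rational(1, 8), Pow(2326, Rational(1, 2))), -8) = Mul(-1, Pow(2326, Rational(1, 2)))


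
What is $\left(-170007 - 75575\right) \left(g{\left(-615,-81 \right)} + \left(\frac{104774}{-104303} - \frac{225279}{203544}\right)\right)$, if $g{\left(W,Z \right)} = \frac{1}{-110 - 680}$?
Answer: $\frac{241705296973760049}{465886037980} \approx 5.1881 \cdot 10^{5}$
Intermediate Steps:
$g{\left(W,Z \right)} = - \frac{1}{790}$ ($g{\left(W,Z \right)} = \frac{1}{-790} = - \frac{1}{790}$)
$\left(-170007 - 75575\right) \left(g{\left(-615,-81 \right)} + \left(\frac{104774}{-104303} - \frac{225279}{203544}\right)\right) = \left(-170007 - 75575\right) \left(- \frac{1}{790} + \left(\frac{104774}{-104303} - \frac{225279}{203544}\right)\right) = - 245582 \left(- \frac{1}{790} + \left(104774 \left(- \frac{1}{104303}\right) - \frac{25031}{22616}\right)\right) = - 245582 \left(- \frac{1}{790} - \frac{4980377177}{2358916648}\right) = \left(-245582\right) \left(- \frac{1968428443239}{931772075960}\right) = \frac{241705296973760049}{465886037980}$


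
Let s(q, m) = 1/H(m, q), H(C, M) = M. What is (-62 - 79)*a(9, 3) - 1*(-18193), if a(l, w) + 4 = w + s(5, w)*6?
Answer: 90824/5 ≈ 18165.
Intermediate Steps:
s(q, m) = 1/q
a(l, w) = -14/5 + w (a(l, w) = -4 + (w + 6/5) = -4 + (6/5 + w) = -14/5 + w)
(-62 - 79)*a(9, 3) - 1*(-18193) = (-62 - 79)*(-14/5 + 3) - 1*(-18193) = -141*⅕ + 18193 = -141/5 + 18193 = 90824/5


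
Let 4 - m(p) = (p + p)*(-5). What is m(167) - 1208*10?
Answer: -10406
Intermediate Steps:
m(p) = 4 + 10*p (m(p) = 4 - (p + p)*(-5) = 4 - 2*p*(-5) = 4 - (-10)*p = 4 + 10*p)
m(167) - 1208*10 = (4 + 10*167) - 1208*10 = (4 + 1670) - 12080 = 1674 - 12080 = -10406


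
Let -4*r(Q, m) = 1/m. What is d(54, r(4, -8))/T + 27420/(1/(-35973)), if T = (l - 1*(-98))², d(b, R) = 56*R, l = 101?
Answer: -156246483662633/158404 ≈ -9.8638e+8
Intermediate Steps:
r(Q, m) = -1/(4*m)
T = 39601 (T = (101 - 1*(-98))² = (101 + 98)² = 199² = 39601)
d(54, r(4, -8))/T + 27420/(1/(-35973)) = (56*(-¼/(-8)))/39601 + 27420/(1/(-35973)) = (56*(-¼*(-⅛)))*(1/39601) + 27420/(-1/35973) = (56*(1/32))*(1/39601) + 27420*(-35973) = (7/4)*(1/39601) - 986379660 = 7/158404 - 986379660 = -156246483662633/158404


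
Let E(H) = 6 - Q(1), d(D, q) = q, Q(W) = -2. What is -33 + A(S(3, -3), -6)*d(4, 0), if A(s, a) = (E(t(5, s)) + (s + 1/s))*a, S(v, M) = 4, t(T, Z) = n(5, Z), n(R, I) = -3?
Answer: -33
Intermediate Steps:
t(T, Z) = -3
E(H) = 8 (E(H) = 6 - 1*(-2) = 6 + 2 = 8)
A(s, a) = a*(8 + s + 1/s) (A(s, a) = (8 + (s + 1/s))*a = (8 + s + 1/s)*a = a*(8 + s + 1/s))
-33 + A(S(3, -3), -6)*d(4, 0) = -33 - 6*(1 + 4*(8 + 4))/4*0 = -33 - 6*1/4*(1 + 4*12)*0 = -33 - 6*1/4*(1 + 48)*0 = -33 - 6*1/4*49*0 = -33 - 147/2*0 = -33 + 0 = -33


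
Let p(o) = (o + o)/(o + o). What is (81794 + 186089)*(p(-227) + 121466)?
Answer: 32538944361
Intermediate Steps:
p(o) = 1 (p(o) = (2*o)/((2*o)) = (2*o)*(1/(2*o)) = 1)
(81794 + 186089)*(p(-227) + 121466) = (81794 + 186089)*(1 + 121466) = 267883*121467 = 32538944361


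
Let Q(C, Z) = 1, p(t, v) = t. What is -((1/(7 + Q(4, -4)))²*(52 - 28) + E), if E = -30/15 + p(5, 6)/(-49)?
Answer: 677/392 ≈ 1.7270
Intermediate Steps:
E = -103/49 (E = -30/15 + 5/(-49) = -30*1/15 + 5*(-1/49) = -2 - 5/49 = -103/49 ≈ -2.1020)
-((1/(7 + Q(4, -4)))²*(52 - 28) + E) = -((1/(7 + 1))²*(52 - 28) - 103/49) = -((1/8)²*24 - 103/49) = -((⅛)²*24 - 103/49) = -((1/64)*24 - 103/49) = -(3/8 - 103/49) = -1*(-677/392) = 677/392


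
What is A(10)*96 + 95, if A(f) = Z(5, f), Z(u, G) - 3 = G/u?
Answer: 575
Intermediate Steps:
Z(u, G) = 3 + G/u
A(f) = 3 + f/5
A(10)*96 + 95 = (3 + (⅕)*10)*96 + 95 = (3 + 2)*96 + 95 = 5*96 + 95 = 480 + 95 = 575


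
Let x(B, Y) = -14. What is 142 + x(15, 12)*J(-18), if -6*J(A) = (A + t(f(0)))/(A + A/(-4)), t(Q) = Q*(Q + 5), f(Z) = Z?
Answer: 1306/9 ≈ 145.11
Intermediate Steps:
t(Q) = Q*(5 + Q)
J(A) = -2/9 (J(A) = -(A + 0*(5 + 0))/(6*(A + A/(-4))) = -(A + 0*5)/(6*(A + A*(-¼))) = -(A + 0)/(6*(A - A/4)) = -A/(6*(3*A/4)) = -A*4/(3*A)/6 = -⅙*4/3 = -2/9)
142 + x(15, 12)*J(-18) = 142 - 14*(-2/9) = 142 + 28/9 = 1306/9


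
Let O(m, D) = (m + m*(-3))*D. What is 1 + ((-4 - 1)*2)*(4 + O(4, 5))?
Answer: 361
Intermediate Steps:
O(m, D) = -2*D*m (O(m, D) = (m - 3*m)*D = (-2*m)*D = -2*D*m)
1 + ((-4 - 1)*2)*(4 + O(4, 5)) = 1 + ((-4 - 1)*2)*(4 - 2*5*4) = 1 + (-5*2)*(4 - 40) = 1 - 10*(-36) = 1 + 360 = 361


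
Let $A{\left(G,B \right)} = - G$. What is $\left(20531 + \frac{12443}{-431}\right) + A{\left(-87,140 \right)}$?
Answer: $\frac{8873915}{431} \approx 20589.0$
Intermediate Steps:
$\left(20531 + \frac{12443}{-431}\right) + A{\left(-87,140 \right)} = \left(20531 + \frac{12443}{-431}\right) - -87 = \left(20531 + 12443 \left(- \frac{1}{431}\right)\right) + 87 = \left(20531 - \frac{12443}{431}\right) + 87 = \frac{8836418}{431} + 87 = \frac{8873915}{431}$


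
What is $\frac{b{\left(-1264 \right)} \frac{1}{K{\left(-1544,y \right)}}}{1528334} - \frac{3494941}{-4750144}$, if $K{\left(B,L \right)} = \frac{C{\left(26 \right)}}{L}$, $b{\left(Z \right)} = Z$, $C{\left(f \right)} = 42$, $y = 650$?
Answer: $\frac{14236479097}{19692061248} \approx 0.72296$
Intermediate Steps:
$K{\left(B,L \right)} = \frac{42}{L}$
$\frac{b{\left(-1264 \right)} \frac{1}{K{\left(-1544,y \right)}}}{1528334} - \frac{3494941}{-4750144} = \frac{\left(-1264\right) \frac{1}{42 \cdot \frac{1}{650}}}{1528334} - \frac{3494941}{-4750144} = - \frac{1264}{42 \cdot \frac{1}{650}} \cdot \frac{1}{1528334} - - \frac{3494941}{4750144} = - \frac{1264}{\frac{21}{325}} \cdot \frac{1}{1528334} + \frac{3494941}{4750144} = \left(-1264\right) \frac{325}{21} \cdot \frac{1}{1528334} + \frac{3494941}{4750144} = \left(- \frac{410800}{21}\right) \frac{1}{1528334} + \frac{3494941}{4750144} = - \frac{2600}{203133} + \frac{3494941}{4750144} = \frac{14236479097}{19692061248}$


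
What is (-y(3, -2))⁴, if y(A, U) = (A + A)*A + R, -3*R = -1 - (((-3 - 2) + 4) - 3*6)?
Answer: 20736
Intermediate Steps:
R = -6 (R = -(-1 - (((-3 - 2) + 4) - 3*6))/3 = -(-1 - ((-5 + 4) - 18))/3 = -(-1 - (-1 - 18))/3 = -(-1 - 1*(-19))/3 = -(-1 + 19)/3 = -⅓*18 = -6)
y(A, U) = -6 + 2*A² (y(A, U) = (A + A)*A - 6 = (2*A)*A - 6 = 2*A² - 6 = -6 + 2*A²)
(-y(3, -2))⁴ = (-(-6 + 2*3²))⁴ = (-(-6 + 2*9))⁴ = (-(-6 + 18))⁴ = (-1*12)⁴ = (-12)⁴ = 20736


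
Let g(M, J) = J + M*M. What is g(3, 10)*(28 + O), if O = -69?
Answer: -779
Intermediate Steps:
g(M, J) = J + M²
g(3, 10)*(28 + O) = (10 + 3²)*(28 - 69) = (10 + 9)*(-41) = 19*(-41) = -779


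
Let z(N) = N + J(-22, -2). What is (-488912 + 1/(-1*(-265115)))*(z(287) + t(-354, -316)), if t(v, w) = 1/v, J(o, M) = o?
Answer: -4053108679598037/31283570 ≈ -1.2956e+8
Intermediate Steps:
z(N) = -22 + N (z(N) = N - 22 = -22 + N)
(-488912 + 1/(-1*(-265115)))*(z(287) + t(-354, -316)) = (-488912 + 1/(-1*(-265115)))*((-22 + 287) + 1/(-354)) = (-488912 + 1/265115)*(265 - 1/354) = (-488912 + 1/265115)*(93809/354) = -129617904879/265115*93809/354 = -4053108679598037/31283570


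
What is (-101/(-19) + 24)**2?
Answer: 310249/361 ≈ 859.42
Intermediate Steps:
(-101/(-19) + 24)**2 = (-101*(-1/19) + 24)**2 = (101/19 + 24)**2 = (557/19)**2 = 310249/361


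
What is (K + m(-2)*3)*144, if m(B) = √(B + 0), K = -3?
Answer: -432 + 432*I*√2 ≈ -432.0 + 610.94*I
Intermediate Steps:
m(B) = √B
(K + m(-2)*3)*144 = (-3 + √(-2)*3)*144 = (-3 + (I*√2)*3)*144 = (-3 + 3*I*√2)*144 = -432 + 432*I*√2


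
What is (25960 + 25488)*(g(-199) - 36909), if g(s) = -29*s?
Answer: -1601987824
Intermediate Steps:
(25960 + 25488)*(g(-199) - 36909) = (25960 + 25488)*(-29*(-199) - 36909) = 51448*(5771 - 36909) = 51448*(-31138) = -1601987824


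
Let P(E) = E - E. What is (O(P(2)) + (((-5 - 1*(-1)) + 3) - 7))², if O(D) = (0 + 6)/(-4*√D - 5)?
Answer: 2116/25 ≈ 84.640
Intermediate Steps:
P(E) = 0
O(D) = 6/(-5 - 4*√D)
(O(P(2)) + (((-5 - 1*(-1)) + 3) - 7))² = (-6/(5 + 4*√0) + (((-5 - 1*(-1)) + 3) - 7))² = (-6/(5 + 4*0) + (((-5 + 1) + 3) - 7))² = (-6/(5 + 0) + ((-4 + 3) - 7))² = (-6/5 + (-1 - 7))² = (-6*⅕ - 8)² = (-6/5 - 8)² = (-46/5)² = 2116/25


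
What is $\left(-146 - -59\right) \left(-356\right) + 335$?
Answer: $31307$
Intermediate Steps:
$\left(-146 - -59\right) \left(-356\right) + 335 = \left(-146 + 59\right) \left(-356\right) + 335 = \left(-87\right) \left(-356\right) + 335 = 30972 + 335 = 31307$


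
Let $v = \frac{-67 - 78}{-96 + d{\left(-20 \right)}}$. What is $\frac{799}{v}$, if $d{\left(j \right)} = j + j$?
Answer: $\frac{108664}{145} \approx 749.41$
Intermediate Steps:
$d{\left(j \right)} = 2 j$
$v = \frac{145}{136}$ ($v = \frac{-67 - 78}{-96 + 2 \left(-20\right)} = - \frac{145}{-96 - 40} = - \frac{145}{-136} = \left(-145\right) \left(- \frac{1}{136}\right) = \frac{145}{136} \approx 1.0662$)
$\frac{799}{v} = \frac{799}{\frac{145}{136}} = 799 \cdot \frac{136}{145} = \frac{108664}{145}$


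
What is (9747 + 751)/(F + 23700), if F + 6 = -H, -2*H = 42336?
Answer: 5249/22431 ≈ 0.23401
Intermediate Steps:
H = -21168 (H = -1/2*42336 = -21168)
F = 21162 (F = -6 - 1*(-21168) = -6 + 21168 = 21162)
(9747 + 751)/(F + 23700) = (9747 + 751)/(21162 + 23700) = 10498/44862 = 10498*(1/44862) = 5249/22431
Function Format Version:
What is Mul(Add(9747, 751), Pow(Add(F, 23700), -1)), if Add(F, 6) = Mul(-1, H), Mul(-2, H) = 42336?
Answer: Rational(5249, 22431) ≈ 0.23401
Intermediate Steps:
H = -21168 (H = Mul(Rational(-1, 2), 42336) = -21168)
F = 21162 (F = Add(-6, Mul(-1, -21168)) = Add(-6, 21168) = 21162)
Mul(Add(9747, 751), Pow(Add(F, 23700), -1)) = Mul(Add(9747, 751), Pow(Add(21162, 23700), -1)) = Mul(10498, Pow(44862, -1)) = Mul(10498, Rational(1, 44862)) = Rational(5249, 22431)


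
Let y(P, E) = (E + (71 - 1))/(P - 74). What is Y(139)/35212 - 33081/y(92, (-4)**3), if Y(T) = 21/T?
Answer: -485741687703/4894468 ≈ -99243.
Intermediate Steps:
y(P, E) = (70 + E)/(-74 + P) (y(P, E) = (E + 70)/(-74 + P) = (70 + E)/(-74 + P))
Y(139)/35212 - 33081/y(92, (-4)**3) = (21/139)/35212 - 33081*(-74 + 92)/(70 + (-4)**3) = (21*(1/139))*(1/35212) - 33081*18/(70 - 64) = (21/139)*(1/35212) - 33081/((1/18)*6) = 21/4894468 - 33081/1/3 = 21/4894468 - 33081*3 = 21/4894468 - 99243 = -485741687703/4894468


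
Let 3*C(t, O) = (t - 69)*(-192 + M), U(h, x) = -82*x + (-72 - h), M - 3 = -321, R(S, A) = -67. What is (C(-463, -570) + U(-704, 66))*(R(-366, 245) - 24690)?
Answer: -2120684620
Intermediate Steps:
M = -318 (M = 3 - 321 = -318)
U(h, x) = -72 - h - 82*x
C(t, O) = 11730 - 170*t (C(t, O) = ((t - 69)*(-192 - 318))/3 = ((-69 + t)*(-510))/3 = (35190 - 510*t)/3 = 11730 - 170*t)
(C(-463, -570) + U(-704, 66))*(R(-366, 245) - 24690) = ((11730 - 170*(-463)) + (-72 - 1*(-704) - 82*66))*(-67 - 24690) = ((11730 + 78710) + (-72 + 704 - 5412))*(-24757) = (90440 - 4780)*(-24757) = 85660*(-24757) = -2120684620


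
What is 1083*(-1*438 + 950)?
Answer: 554496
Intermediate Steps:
1083*(-1*438 + 950) = 1083*(-438 + 950) = 1083*512 = 554496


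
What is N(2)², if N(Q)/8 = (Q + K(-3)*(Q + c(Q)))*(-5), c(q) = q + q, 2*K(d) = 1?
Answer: 40000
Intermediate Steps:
K(d) = ½ (K(d) = (½)*1 = ½)
c(q) = 2*q
N(Q) = -100*Q (N(Q) = 8*((Q + (Q + 2*Q)/2)*(-5)) = 8*((Q + (3*Q)/2)*(-5)) = 8*((Q + 3*Q/2)*(-5)) = 8*((5*Q/2)*(-5)) = 8*(-25*Q/2) = -100*Q)
N(2)² = (-100*2)² = (-200)² = 40000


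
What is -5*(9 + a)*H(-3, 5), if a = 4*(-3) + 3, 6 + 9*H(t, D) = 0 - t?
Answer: 0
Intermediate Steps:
H(t, D) = -⅔ - t/9 (H(t, D) = -⅔ + (0 - t)/9 = -⅔ + (-t)/9 = -⅔ - t/9)
a = -9 (a = -12 + 3 = -9)
-5*(9 + a)*H(-3, 5) = -5*(9 - 9)*(-⅔ - ⅑*(-3)) = -0*(-⅔ + ⅓) = -0*(-1)/3 = -5*0 = 0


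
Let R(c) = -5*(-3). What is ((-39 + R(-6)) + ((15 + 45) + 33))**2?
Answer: 4761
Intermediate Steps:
R(c) = 15
((-39 + R(-6)) + ((15 + 45) + 33))**2 = ((-39 + 15) + ((15 + 45) + 33))**2 = (-24 + (60 + 33))**2 = (-24 + 93)**2 = 69**2 = 4761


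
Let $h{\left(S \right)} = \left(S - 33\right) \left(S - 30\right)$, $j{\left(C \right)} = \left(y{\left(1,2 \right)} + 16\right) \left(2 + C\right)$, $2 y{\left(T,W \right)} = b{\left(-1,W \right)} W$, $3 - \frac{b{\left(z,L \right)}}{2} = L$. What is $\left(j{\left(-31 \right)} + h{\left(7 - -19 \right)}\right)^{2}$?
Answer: $244036$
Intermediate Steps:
$b{\left(z,L \right)} = 6 - 2 L$
$y{\left(T,W \right)} = \frac{W \left(6 - 2 W\right)}{2}$ ($y{\left(T,W \right)} = \frac{\left(6 - 2 W\right) W}{2} = \frac{W \left(6 - 2 W\right)}{2}$)
$j{\left(C \right)} = 36 + 18 C$ ($j{\left(C \right)} = \left(2 \left(3 - 2\right) + 16\right) \left(2 + C\right) = \left(2 \cdot 1 + 16\right) \left(2 + C\right) = \left(2 + 16\right) \left(2 + C\right) = 18 \left(2 + C\right) = 36 + 18 C$)
$h{\left(S \right)} = \left(-33 + S\right) \left(-30 + S\right)$
$\left(j{\left(-31 \right)} + h{\left(7 - -19 \right)}\right)^{2} = \left(\left(36 + 18 \left(-31\right)\right) + \left(990 + \left(7 - -19\right)^{2} - 63 \left(7 - -19\right)\right)\right)^{2} = \left(\left(36 - 558\right) + \left(990 + \left(7 + 19\right)^{2} - 63 \left(7 + 19\right)\right)\right)^{2} = \left(-522 + \left(990 + 26^{2} - 1638\right)\right)^{2} = \left(-522 + \left(990 + 676 - 1638\right)\right)^{2} = \left(-522 + 28\right)^{2} = \left(-494\right)^{2} = 244036$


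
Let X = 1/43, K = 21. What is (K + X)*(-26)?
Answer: -23504/43 ≈ -546.60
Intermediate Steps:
X = 1/43 ≈ 0.023256
(K + X)*(-26) = (21 + 1/43)*(-26) = (904/43)*(-26) = -23504/43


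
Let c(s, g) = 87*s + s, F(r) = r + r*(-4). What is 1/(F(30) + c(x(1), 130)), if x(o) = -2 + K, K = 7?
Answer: 1/350 ≈ 0.0028571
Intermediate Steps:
F(r) = -3*r (F(r) = r - 4*r = -3*r)
x(o) = 5 (x(o) = -2 + 7 = 5)
c(s, g) = 88*s
1/(F(30) + c(x(1), 130)) = 1/(-3*30 + 88*5) = 1/(-90 + 440) = 1/350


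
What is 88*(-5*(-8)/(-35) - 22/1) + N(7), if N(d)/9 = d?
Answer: -13815/7 ≈ -1973.6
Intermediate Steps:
N(d) = 9*d
88*(-5*(-8)/(-35) - 22/1) + N(7) = 88*(-5*(-8)/(-35) - 22/1) + 9*7 = 88*(40*(-1/35) - 22*1) + 63 = 88*(-8/7 - 22) + 63 = 88*(-162/7) + 63 = -14256/7 + 63 = -13815/7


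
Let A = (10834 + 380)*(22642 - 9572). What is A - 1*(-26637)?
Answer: 146593617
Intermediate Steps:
A = 146566980 (A = 11214*13070 = 146566980)
A - 1*(-26637) = 146566980 - 1*(-26637) = 146566980 + 26637 = 146593617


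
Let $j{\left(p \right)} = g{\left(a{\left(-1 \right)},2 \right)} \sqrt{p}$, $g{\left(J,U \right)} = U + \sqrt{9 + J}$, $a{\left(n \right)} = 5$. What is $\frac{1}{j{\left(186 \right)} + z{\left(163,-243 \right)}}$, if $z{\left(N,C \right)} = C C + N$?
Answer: $\frac{1}{59212 + \sqrt{186} \left(2 + \sqrt{14}\right)} \approx 1.6866 \cdot 10^{-5}$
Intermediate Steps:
$z{\left(N,C \right)} = N + C^{2}$ ($z{\left(N,C \right)} = C^{2} + N = N + C^{2}$)
$j{\left(p \right)} = \sqrt{p} \left(2 + \sqrt{14}\right)$ ($j{\left(p \right)} = \left(2 + \sqrt{9 + 5}\right) \sqrt{p} = \left(2 + \sqrt{14}\right) \sqrt{p} = \sqrt{p} \left(2 + \sqrt{14}\right)$)
$\frac{1}{j{\left(186 \right)} + z{\left(163,-243 \right)}} = \frac{1}{\sqrt{186} \left(2 + \sqrt{14}\right) + \left(163 + \left(-243\right)^{2}\right)} = \frac{1}{\sqrt{186} \left(2 + \sqrt{14}\right) + \left(163 + 59049\right)} = \frac{1}{\sqrt{186} \left(2 + \sqrt{14}\right) + 59212} = \frac{1}{59212 + \sqrt{186} \left(2 + \sqrt{14}\right)}$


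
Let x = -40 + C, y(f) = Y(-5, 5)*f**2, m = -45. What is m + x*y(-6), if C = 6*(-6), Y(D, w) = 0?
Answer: -45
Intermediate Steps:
y(f) = 0 (y(f) = 0*f**2 = 0)
C = -36
x = -76 (x = -40 - 36 = -76)
m + x*y(-6) = -45 - 76*0 = -45 + 0 = -45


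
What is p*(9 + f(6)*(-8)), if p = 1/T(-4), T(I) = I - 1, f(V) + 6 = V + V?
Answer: 39/5 ≈ 7.8000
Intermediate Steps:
f(V) = -6 + 2*V (f(V) = -6 + (V + V) = -6 + 2*V)
T(I) = -1 + I
p = -⅕ (p = 1/(-1 - 4) = 1/(-5) = -⅕ ≈ -0.20000)
p*(9 + f(6)*(-8)) = -(9 + (-6 + 2*6)*(-8))/5 = -(9 + (-6 + 12)*(-8))/5 = -(9 + 6*(-8))/5 = -(9 - 48)/5 = -⅕*(-39) = 39/5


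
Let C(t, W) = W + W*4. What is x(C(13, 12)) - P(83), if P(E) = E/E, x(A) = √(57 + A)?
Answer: -1 + 3*√13 ≈ 9.8167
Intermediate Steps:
C(t, W) = 5*W (C(t, W) = W + 4*W = 5*W)
P(E) = 1
x(C(13, 12)) - P(83) = √(57 + 5*12) - 1*1 = √(57 + 60) - 1 = √117 - 1 = 3*√13 - 1 = -1 + 3*√13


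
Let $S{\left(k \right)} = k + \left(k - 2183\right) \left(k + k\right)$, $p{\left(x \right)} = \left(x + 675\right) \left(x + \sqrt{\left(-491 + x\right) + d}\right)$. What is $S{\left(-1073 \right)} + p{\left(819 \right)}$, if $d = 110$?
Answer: $8209889 + 1494 \sqrt{438} \approx 8.2412 \cdot 10^{6}$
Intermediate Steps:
$p{\left(x \right)} = \left(675 + x\right) \left(x + \sqrt{-381 + x}\right)$ ($p{\left(x \right)} = \left(x + 675\right) \left(x + \sqrt{\left(-491 + x\right) + 110}\right) = \left(675 + x\right) \left(x + \sqrt{-381 + x}\right)$)
$S{\left(k \right)} = k + 2 k \left(-2183 + k\right)$ ($S{\left(k \right)} = k + \left(-2183 + k\right) 2 k = k + 2 k \left(-2183 + k\right)$)
$S{\left(-1073 \right)} + p{\left(819 \right)} = - 1073 \left(-4365 + 2 \left(-1073\right)\right) + \left(819^{2} + 675 \cdot 819 + 675 \sqrt{-381 + 819} + 819 \sqrt{-381 + 819}\right) = - 1073 \left(-4365 - 2146\right) + \left(670761 + 552825 + 675 \sqrt{438} + 819 \sqrt{438}\right) = \left(-1073\right) \left(-6511\right) + \left(1223586 + 1494 \sqrt{438}\right) = 6986303 + \left(1223586 + 1494 \sqrt{438}\right) = 8209889 + 1494 \sqrt{438}$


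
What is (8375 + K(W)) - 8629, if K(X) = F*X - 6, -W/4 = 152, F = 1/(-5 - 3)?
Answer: -184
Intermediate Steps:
F = -⅛ (F = 1/(-8) = -⅛ ≈ -0.12500)
W = -608 (W = -4*152 = -608)
K(X) = -6 - X/8 (K(X) = -X/8 - 6 = -6 - X/8)
(8375 + K(W)) - 8629 = (8375 + (-6 - ⅛*(-608))) - 8629 = (8375 + (-6 + 76)) - 8629 = (8375 + 70) - 8629 = 8445 - 8629 = -184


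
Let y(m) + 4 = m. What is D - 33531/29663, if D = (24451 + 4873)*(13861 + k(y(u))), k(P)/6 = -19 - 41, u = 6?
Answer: 11743680266281/29663 ≈ 3.9590e+8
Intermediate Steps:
y(m) = -4 + m
k(P) = -360 (k(P) = 6*(-19 - 41) = 6*(-60) = -360)
D = 395903324 (D = (24451 + 4873)*(13861 - 360) = 29324*13501 = 395903324)
D - 33531/29663 = 395903324 - 33531/29663 = 11743680266281/29663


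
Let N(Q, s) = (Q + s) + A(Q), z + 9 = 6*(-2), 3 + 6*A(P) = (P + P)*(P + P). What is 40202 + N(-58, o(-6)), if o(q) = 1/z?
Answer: 1780217/42 ≈ 42386.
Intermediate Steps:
A(P) = -½ + 2*P²/3 (A(P) = -½ + ((P + P)*(P + P))/6 = -½ + ((2*P)*(2*P))/6 = -½ + (4*P²)/6 = -½ + 2*P²/3)
z = -21 (z = -9 + 6*(-2) = -9 - 12 = -21)
o(q) = -1/21 (o(q) = 1/(-21) = -1/21)
N(Q, s) = -½ + Q + s + 2*Q²/3 (N(Q, s) = (Q + s) + (-½ + 2*Q²/3) = -½ + Q + s + 2*Q²/3)
40202 + N(-58, o(-6)) = 40202 + (-½ - 58 - 1/21 + (⅔)*(-58)²) = 40202 + (-½ - 58 - 1/21 + (⅔)*3364) = 40202 + (-½ - 58 - 1/21 + 6728/3) = 40202 + 91733/42 = 1780217/42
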